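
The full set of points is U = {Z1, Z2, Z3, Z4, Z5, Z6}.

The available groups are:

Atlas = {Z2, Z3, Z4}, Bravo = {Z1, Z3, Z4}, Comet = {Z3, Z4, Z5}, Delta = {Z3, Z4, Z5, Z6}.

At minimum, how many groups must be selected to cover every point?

3

Take {Atlas, Bravo, Delta}. Their union is {Z1, Z2, Z3, Z4, Z5, Z6}, which is all 6 points.
Only Bravo contains Z1, so Bravo is forced; the remaining 3 points need at least 2 more groups (each remaining group adds at most 2) — so at least 3 groups are needed, and 3 is optimal.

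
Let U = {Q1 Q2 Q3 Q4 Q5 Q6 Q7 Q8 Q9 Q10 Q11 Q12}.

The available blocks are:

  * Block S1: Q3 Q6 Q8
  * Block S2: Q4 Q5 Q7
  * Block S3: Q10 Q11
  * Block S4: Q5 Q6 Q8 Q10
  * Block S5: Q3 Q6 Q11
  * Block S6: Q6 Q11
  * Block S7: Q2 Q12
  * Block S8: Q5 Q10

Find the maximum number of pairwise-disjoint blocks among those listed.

4

S1, S2, S3, S7 are pairwise disjoint (S1={Q3,Q6,Q8}; S2={Q4,Q5,Q7}; S3={Q10,Q11}; S7={Q2,Q12}).
Every remaining block overlaps one of these, and no 5 of the listed blocks are pairwise disjoint, so 4 is the maximum.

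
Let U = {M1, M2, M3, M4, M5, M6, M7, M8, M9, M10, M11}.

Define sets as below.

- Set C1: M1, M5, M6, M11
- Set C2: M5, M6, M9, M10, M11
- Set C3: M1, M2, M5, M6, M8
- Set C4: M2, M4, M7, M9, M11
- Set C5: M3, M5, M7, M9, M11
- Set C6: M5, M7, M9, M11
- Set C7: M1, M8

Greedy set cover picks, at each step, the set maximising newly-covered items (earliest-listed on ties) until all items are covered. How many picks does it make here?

Greedy: pick C2 (covers 5 new) → pick C3 (covers 3 new) → pick C4 (covers 2 new) → pick C5 (covers 1 new). Total picks: 4.

4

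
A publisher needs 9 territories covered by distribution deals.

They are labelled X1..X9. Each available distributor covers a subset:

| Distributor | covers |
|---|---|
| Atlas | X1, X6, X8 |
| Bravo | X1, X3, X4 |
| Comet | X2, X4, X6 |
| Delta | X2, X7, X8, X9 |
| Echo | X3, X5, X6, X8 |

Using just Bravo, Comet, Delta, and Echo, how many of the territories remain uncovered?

Union of Bravo, Comet, Delta, Echo = {X1, X2, X3, X4, X5, X6, X7, X8, X9} — that's every territory, so 0 are uncovered.

0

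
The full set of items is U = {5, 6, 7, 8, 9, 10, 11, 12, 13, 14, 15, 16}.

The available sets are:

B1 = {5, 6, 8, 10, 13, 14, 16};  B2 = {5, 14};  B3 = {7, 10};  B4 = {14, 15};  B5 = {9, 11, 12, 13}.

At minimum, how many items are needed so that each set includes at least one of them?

Take H = {7, 13, 14}. Each listed set contains at least one of these, so H is a hitting set of size 3.
The sets B3, B4, B5 are pairwise disjoint, so any hitting set needs a separate item for each — at least 3. Hence 3 is optimal.

3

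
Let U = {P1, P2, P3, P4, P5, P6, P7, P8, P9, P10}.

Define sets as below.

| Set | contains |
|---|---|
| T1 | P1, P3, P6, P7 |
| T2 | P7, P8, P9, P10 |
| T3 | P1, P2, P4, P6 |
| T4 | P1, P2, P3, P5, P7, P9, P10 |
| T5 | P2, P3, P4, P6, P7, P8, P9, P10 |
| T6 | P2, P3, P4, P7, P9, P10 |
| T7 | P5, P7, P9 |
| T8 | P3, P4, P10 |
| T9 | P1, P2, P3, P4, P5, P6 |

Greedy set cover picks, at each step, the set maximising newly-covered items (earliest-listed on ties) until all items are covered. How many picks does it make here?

2

Greedy: pick T5 (covers 8 new) → pick T4 (covers 2 new). Total picks: 2.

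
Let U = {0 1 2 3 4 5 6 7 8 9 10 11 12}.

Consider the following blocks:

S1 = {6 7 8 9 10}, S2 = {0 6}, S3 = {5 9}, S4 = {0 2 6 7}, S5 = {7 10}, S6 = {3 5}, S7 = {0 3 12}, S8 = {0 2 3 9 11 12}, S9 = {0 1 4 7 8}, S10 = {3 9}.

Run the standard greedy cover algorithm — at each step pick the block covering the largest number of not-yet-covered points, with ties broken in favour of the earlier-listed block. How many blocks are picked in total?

4

Greedy: pick S8 (covers 6 new) → pick S1 (covers 4 new) → pick S9 (covers 2 new) → pick S3 (covers 1 new). Total picks: 4.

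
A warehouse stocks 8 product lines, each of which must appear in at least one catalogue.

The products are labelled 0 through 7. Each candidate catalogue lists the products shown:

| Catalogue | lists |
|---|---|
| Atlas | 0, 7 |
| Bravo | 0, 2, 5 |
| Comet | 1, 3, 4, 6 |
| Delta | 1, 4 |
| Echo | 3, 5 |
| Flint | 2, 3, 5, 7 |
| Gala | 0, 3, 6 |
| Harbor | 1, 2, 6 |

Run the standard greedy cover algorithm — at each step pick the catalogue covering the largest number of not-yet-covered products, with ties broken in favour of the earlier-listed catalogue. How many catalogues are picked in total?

3

Greedy: pick Comet (covers 4 new) → pick Bravo (covers 3 new) → pick Atlas (covers 1 new). Total picks: 3.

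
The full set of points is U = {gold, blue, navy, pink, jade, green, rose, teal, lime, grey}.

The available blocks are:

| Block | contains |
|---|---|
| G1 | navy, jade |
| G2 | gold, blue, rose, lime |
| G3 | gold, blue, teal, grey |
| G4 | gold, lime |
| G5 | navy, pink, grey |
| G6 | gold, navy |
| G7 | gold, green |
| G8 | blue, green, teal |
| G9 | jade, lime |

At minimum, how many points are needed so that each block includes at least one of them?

Take H = {gold, blue, navy, lime}. Each listed block contains at least one of these, so H is a hitting set of size 4.
No choice of 3 points meets every block, so 4 is the minimum.

4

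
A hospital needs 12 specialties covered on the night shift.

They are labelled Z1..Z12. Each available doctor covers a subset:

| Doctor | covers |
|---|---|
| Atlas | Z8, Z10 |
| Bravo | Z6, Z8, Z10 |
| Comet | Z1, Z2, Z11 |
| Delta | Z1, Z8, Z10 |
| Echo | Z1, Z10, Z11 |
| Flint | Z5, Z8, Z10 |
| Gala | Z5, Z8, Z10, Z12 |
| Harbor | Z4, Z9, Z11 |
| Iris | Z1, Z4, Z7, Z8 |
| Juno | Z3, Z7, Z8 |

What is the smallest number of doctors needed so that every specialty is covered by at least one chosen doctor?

Take {Bravo, Comet, Gala, Harbor, Juno}. Their union is {Z1, Z2, Z3, Z4, Z5, Z6, Z7, Z8, Z9, Z10, Z11, Z12}, which is all 12 specialties.
No 4 of the 10 doctors cover everything (all 210 combinations miss at least one specialty), so 5 is optimal.

5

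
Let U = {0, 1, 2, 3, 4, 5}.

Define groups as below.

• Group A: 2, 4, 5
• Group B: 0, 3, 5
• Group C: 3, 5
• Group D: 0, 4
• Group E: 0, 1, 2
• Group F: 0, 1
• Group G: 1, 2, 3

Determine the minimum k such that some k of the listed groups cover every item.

3

A and C and F together: A ∪ C ∪ F = {0, 1, 2, 3, 4, 5} — every item is covered.
No 2 of the 7 groups cover everything (all 21 combinations miss at least one item), so 3 is optimal.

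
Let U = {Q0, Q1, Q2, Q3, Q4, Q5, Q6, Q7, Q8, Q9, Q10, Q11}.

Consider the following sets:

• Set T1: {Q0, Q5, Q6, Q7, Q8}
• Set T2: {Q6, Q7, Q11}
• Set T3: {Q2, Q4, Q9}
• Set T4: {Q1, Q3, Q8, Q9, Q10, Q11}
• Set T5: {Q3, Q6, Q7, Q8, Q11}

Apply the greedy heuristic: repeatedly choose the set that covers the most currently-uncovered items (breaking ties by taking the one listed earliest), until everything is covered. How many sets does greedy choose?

3

Greedy: pick T4 (covers 6 new) → pick T1 (covers 4 new) → pick T3 (covers 2 new). Total picks: 3.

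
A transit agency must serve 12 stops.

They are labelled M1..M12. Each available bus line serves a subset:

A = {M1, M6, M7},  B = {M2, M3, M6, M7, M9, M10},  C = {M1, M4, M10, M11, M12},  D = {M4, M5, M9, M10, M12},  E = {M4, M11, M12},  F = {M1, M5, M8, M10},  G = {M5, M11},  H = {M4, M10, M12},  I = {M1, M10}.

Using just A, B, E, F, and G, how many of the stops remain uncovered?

Union of A, B, E, F, G = {M1, M2, M3, M4, M5, M6, M7, M8, M9, M10, M11, M12} — that's every stop, so 0 are uncovered.

0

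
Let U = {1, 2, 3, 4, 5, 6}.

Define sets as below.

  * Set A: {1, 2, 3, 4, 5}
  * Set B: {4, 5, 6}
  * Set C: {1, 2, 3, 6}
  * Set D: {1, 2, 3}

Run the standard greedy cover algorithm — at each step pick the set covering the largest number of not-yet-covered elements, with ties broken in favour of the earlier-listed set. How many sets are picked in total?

2

Greedy: pick A (covers 5 new) → pick B (covers 1 new). Total picks: 2.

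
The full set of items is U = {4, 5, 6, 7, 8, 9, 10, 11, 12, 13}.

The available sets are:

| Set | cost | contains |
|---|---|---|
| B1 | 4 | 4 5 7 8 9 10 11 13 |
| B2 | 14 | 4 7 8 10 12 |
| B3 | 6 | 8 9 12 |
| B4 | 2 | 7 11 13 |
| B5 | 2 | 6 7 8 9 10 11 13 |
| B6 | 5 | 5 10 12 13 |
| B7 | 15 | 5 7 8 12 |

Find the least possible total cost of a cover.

11

B1, B5, B6 together cover every item (B1 ∪ B5 ∪ B6 = {4, 5, 6, 7, 8, 9, 10, 11, 12, 13}); total cost 4 + 2 + 5 = 11.
No covering selection has total cost below 11.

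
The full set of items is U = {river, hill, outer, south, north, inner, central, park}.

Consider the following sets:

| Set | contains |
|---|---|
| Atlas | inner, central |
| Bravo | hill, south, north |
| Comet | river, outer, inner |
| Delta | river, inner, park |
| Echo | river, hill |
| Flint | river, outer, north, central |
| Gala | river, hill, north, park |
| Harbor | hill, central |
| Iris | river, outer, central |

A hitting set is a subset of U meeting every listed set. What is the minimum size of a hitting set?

H = {river, south, central} meets every set (each contains at least one member of H), and |H| = 3.
No choice of 2 items meets every set, so 3 is the minimum.

3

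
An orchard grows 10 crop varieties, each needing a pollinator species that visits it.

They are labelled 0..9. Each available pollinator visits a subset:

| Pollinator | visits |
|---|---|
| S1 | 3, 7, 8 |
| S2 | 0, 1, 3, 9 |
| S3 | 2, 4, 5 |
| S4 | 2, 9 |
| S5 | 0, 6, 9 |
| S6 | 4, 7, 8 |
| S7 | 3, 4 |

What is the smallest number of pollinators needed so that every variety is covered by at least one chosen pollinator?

S2 and S3 and S5 and S6 together: S2 ∪ S3 ∪ S5 ∪ S6 = {0, 1, 2, 3, 4, 5, 6, 7, 8, 9} — every variety is covered.
Only S5 contains 6, so S5 is forced; the remaining 7 varieties need at least 3 more pollinators (each remaining pollinator adds at most 3) — so at least 4 pollinators are needed, and 4 is optimal.

4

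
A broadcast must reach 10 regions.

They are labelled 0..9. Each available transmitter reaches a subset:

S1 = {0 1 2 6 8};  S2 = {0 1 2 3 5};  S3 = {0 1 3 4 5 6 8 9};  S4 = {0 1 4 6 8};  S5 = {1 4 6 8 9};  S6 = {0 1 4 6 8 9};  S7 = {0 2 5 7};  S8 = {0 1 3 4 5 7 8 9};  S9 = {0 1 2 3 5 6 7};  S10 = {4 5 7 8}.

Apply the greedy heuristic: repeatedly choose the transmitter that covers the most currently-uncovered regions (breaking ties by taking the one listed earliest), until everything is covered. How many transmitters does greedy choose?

Greedy: pick S3 (covers 8 new) → pick S7 (covers 2 new). Total picks: 2.

2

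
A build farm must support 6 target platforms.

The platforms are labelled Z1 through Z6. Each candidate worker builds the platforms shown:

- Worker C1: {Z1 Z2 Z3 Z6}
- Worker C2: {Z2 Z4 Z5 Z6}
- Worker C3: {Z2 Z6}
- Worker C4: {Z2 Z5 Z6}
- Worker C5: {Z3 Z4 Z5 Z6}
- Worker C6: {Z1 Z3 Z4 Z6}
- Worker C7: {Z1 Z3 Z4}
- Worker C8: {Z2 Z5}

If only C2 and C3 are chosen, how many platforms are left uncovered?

2

Union of C2, C3 = {Z2, Z4, Z5, Z6}.
Not covered: Z1, Z3 — 2 platforms.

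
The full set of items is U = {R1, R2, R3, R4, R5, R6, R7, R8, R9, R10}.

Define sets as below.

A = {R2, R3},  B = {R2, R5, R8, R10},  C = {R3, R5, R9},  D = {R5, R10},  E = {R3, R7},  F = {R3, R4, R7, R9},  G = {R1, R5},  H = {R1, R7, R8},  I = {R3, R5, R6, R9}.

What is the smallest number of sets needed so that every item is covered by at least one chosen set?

B and F and G and I together: B ∪ F ∪ G ∪ I = {R1, R2, R3, R4, R5, R6, R7, R8, R9, R10} — every item is covered.
No 3 of the 9 sets cover everything (all 84 combinations miss at least one item), so 4 is optimal.

4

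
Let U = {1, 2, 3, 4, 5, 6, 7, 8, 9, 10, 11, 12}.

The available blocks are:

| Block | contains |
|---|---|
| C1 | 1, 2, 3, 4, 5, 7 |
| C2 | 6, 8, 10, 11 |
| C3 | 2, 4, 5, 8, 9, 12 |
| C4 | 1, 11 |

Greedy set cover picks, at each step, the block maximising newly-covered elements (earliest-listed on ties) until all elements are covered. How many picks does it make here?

Greedy: pick C1 (covers 6 new) → pick C2 (covers 4 new) → pick C3 (covers 2 new). Total picks: 3.

3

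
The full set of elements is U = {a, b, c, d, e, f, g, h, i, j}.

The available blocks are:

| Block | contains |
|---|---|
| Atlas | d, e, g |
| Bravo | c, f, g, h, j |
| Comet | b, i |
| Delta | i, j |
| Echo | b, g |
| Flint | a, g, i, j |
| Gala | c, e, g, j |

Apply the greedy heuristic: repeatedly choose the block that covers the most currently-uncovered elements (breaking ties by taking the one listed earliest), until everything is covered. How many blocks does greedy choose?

4

Greedy: pick Bravo (covers 5 new) → pick Atlas (covers 2 new) → pick Comet (covers 2 new) → pick Flint (covers 1 new). Total picks: 4.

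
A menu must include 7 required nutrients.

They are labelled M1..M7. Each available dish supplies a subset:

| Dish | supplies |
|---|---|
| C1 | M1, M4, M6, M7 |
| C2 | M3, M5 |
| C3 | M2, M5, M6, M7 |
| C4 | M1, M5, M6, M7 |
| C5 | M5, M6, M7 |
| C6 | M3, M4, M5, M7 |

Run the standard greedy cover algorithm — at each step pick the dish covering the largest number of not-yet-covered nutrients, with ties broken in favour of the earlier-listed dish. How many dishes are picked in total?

Greedy: pick C1 (covers 4 new) → pick C2 (covers 2 new) → pick C3 (covers 1 new). Total picks: 3.

3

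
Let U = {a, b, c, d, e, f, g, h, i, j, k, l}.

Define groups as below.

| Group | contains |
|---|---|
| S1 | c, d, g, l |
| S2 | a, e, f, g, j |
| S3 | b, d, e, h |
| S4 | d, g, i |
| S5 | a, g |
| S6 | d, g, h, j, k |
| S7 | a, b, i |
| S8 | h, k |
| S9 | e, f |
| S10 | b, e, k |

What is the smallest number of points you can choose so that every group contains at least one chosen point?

Take T = {a, d, e, k}. Each listed group contains at least one of these, so T is a hitting set of size 4.
The groups S1, S7, S8, S9 are pairwise disjoint, so any hitting set needs a separate point for each — at least 4. Hence 4 is optimal.

4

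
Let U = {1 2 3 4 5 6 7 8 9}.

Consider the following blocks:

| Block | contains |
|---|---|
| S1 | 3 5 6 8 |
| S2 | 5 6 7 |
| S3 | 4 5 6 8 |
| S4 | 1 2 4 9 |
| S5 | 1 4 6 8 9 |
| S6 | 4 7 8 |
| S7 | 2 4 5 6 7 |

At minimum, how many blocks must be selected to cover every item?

3

S1, S2, and S4 cover everything between them: the union {1, 2, 3, 4, 5, 6, 7, 8, 9} is all of U.
Only S1 contains 3, so S1 is forced; the remaining 5 items need at least 2 more blocks (each remaining block adds at most 4) — so at least 3 blocks are needed, and 3 is optimal.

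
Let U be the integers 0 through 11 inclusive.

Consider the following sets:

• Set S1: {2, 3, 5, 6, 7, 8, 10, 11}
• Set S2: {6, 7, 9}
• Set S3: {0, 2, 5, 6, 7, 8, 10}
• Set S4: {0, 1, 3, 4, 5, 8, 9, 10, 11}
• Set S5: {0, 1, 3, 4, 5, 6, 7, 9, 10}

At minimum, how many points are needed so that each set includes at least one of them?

Take H = {6, 9}. Each listed set contains at least one of these, so H is a hitting set of size 2.
No single point lies in every set, so at least 2 are needed and 2 is optimal.

2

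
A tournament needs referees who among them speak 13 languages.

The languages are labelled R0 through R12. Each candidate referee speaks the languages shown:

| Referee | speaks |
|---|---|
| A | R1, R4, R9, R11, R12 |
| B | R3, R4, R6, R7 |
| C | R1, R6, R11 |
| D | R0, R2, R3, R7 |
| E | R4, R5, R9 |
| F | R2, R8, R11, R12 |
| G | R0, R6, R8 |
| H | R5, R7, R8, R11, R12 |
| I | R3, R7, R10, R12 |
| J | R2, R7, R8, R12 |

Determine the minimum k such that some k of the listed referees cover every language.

5

C and D and E and G and I together: C ∪ D ∪ E ∪ G ∪ I = {R0, R1, R2, R3, R4, R5, R6, R7, R8, R9, R10, R11, R12} — every language is covered.
No 4 of the 10 referees cover everything (all 210 combinations miss at least one language), so 5 is optimal.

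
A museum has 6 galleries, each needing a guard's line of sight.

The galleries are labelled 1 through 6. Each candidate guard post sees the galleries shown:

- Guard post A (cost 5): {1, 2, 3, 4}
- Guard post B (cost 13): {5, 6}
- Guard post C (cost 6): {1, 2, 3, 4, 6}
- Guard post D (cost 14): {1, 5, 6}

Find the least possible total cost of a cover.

A, B together cover every gallery (A ∪ B = {1, 2, 3, 4, 5, 6}); total cost 5 + 13 = 18.
The greedy pick C, B costs 19; no covering selection beats 18.

18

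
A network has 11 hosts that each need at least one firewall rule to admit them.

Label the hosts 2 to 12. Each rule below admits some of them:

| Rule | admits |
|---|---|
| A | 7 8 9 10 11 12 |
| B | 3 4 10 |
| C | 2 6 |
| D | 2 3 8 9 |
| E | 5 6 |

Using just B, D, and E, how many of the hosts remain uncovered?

Union of B, D, E = {2, 3, 4, 5, 6, 8, 9, 10}.
Not covered: 7, 11, 12 — 3 hosts.

3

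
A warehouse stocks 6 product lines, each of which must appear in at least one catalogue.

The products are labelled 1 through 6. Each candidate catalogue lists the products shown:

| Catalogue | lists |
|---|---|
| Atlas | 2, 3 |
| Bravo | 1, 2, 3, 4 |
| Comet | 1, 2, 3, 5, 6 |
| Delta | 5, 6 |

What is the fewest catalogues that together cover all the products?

2

Take {Bravo, Delta}. Their union is {1, 2, 3, 4, 5, 6}, which is all 6 products.
No single catalogue has all 6 products (the largest, Comet, has 5), so 2 is optimal.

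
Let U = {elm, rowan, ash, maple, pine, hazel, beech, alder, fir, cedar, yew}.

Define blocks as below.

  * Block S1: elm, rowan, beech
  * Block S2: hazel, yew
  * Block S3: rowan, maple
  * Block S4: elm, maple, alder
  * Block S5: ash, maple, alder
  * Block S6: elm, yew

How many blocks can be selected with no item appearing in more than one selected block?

3

S1, S2, S5 are pairwise disjoint (S1={elm,rowan,beech}; S2={hazel,yew}; S5={ash,maple,alder}).
Every remaining block overlaps one of these, and no 4 of the listed blocks are pairwise disjoint, so 3 is the maximum.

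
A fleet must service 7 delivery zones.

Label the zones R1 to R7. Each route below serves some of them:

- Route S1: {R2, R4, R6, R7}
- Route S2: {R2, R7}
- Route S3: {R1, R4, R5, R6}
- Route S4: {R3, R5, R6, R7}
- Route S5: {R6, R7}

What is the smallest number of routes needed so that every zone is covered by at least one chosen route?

3

S2 and S3 and S4 together: S2 ∪ S3 ∪ S4 = {R1, R2, R3, R4, R5, R6, R7} — every zone is covered.
Only S3 contains R1, so S3 is forced; the remaining 3 zones need at least 2 more routes (each remaining route adds at most 2) — so at least 3 routes are needed, and 3 is optimal.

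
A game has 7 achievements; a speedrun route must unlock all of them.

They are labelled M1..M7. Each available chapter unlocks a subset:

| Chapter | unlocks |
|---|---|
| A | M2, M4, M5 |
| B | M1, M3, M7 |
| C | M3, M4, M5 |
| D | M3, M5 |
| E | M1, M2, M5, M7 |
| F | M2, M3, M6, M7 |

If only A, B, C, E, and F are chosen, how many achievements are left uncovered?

0

Union of A, B, C, E, F = {M1, M2, M3, M4, M5, M6, M7} — that's every achievement, so 0 are uncovered.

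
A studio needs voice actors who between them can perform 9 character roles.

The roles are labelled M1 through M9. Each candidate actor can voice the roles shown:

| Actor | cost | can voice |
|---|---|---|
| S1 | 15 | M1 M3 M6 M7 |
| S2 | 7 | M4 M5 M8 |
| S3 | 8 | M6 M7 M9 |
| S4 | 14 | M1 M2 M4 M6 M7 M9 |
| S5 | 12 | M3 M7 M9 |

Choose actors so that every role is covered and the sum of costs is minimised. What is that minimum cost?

33

S2, S4, S5 together cover every role (S2 ∪ S4 ∪ S5 = {M1, M2, M3, M4, M5, M6, M7, M8, M9}); total cost 7 + 14 + 12 = 33.
The greedy pick S2, S3, S4, S5 costs 41; no covering selection beats 33.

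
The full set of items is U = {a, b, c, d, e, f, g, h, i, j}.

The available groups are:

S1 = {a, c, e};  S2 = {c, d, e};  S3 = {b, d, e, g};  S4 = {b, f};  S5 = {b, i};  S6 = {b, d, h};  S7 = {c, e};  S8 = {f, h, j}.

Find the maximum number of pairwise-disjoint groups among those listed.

3

S2, S5, S8 are pairwise disjoint (S2={c,d,e}; S5={b,i}; S8={f,h,j}).
Every remaining group overlaps one of these, and no 4 of the listed groups are pairwise disjoint, so 3 is the maximum.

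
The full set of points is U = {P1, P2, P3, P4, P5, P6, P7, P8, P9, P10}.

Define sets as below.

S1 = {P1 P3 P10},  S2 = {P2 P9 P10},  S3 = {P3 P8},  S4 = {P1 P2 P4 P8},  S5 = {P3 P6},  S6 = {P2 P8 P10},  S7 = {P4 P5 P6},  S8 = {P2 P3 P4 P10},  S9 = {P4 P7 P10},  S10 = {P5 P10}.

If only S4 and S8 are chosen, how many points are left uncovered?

Union of S4, S8 = {P1, P2, P3, P4, P8, P10}.
Not covered: P5, P6, P7, P9 — 4 points.

4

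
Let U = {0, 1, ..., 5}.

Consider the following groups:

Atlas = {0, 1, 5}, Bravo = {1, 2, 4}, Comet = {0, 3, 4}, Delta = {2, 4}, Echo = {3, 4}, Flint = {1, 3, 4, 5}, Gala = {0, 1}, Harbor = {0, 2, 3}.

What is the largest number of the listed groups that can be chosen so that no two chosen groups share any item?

Delta, Gala are pairwise disjoint (Delta={2,4}; Gala={0,1}).
Every remaining group overlaps one of these, and no 3 of the listed groups are pairwise disjoint, so 2 is the maximum.

2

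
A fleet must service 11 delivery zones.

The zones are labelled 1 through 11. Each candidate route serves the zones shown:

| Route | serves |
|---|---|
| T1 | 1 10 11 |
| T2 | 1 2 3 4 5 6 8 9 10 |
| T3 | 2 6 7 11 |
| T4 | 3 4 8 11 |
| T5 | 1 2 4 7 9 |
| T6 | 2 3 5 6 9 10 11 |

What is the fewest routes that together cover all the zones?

2

Take {T2, T3}. Their union is {1, 2, 3, 4, 5, 6, 7, 8, 9, 10, 11}, which is all 11 zones.
No single route has all 11 zones (the largest, T2, has 9), so 2 is optimal.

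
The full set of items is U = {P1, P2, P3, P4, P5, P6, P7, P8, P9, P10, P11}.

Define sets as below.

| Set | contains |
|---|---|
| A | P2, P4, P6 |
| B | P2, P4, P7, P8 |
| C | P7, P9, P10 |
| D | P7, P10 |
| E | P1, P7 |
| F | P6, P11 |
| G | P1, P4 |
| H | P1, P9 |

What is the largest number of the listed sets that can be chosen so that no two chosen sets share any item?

3

D, F, H are pairwise disjoint (D={P7,P10}; F={P6,P11}; H={P1,P9}).
Every remaining set overlaps one of these, and no 4 of the listed sets are pairwise disjoint, so 3 is the maximum.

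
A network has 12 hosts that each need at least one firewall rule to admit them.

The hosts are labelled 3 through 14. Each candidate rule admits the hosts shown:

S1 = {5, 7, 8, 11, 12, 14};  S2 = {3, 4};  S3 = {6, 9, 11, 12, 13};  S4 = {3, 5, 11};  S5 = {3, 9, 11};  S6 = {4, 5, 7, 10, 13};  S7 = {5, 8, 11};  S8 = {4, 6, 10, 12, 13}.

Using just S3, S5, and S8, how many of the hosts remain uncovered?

4

Union of S3, S5, S8 = {3, 4, 6, 9, 10, 11, 12, 13}.
Not covered: 5, 7, 8, 14 — 4 hosts.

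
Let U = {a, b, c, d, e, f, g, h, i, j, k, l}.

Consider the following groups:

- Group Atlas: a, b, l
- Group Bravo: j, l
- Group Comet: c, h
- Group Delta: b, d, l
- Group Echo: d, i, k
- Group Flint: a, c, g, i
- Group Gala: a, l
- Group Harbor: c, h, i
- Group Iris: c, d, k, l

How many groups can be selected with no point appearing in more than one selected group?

Comet, Echo, Gala are pairwise disjoint (Comet={c,h}; Echo={d,i,k}; Gala={a,l}).
Every remaining group overlaps one of these, and no 4 of the listed groups are pairwise disjoint, so 3 is the maximum.

3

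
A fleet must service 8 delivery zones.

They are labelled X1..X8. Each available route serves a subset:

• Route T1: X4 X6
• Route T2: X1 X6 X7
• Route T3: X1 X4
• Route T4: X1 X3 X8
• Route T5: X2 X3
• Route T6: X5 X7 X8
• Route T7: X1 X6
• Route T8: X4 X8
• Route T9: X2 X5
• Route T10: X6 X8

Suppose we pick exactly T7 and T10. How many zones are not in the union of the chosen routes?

Union of T7, T10 = {X1, X6, X8}.
Not covered: X2, X3, X4, X5, X7 — 5 zones.

5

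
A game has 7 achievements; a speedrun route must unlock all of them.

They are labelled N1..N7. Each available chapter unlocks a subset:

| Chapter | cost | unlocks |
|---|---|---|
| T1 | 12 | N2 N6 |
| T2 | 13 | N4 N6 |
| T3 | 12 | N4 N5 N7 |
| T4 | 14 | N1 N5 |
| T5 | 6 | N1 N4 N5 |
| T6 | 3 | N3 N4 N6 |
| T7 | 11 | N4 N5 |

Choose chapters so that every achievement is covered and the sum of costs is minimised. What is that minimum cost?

T1, T3, T5, T6 together cover every achievement (T1 ∪ T3 ∪ T5 ∪ T6 = {N1, N2, N3, N4, N5, N6, N7}); total cost 12 + 12 + 6 + 3 = 33.
No covering selection has total cost below 33.

33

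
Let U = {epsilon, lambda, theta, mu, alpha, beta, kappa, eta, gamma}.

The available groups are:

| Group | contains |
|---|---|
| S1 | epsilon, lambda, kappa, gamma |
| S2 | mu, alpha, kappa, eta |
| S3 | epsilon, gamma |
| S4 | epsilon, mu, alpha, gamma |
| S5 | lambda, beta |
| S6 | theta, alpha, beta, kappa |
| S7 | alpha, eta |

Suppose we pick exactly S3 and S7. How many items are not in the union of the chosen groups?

Union of S3, S7 = {epsilon, alpha, eta, gamma}.
Not covered: lambda, theta, mu, beta, kappa — 5 items.

5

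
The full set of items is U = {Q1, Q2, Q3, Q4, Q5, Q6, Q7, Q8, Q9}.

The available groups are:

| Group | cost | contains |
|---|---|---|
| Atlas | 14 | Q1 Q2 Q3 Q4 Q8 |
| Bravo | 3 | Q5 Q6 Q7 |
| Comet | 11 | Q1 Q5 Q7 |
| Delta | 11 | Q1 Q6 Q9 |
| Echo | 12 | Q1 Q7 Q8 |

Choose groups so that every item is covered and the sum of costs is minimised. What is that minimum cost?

28

Atlas, Bravo, Delta together cover every item (Atlas ∪ Bravo ∪ Delta = {Q1, Q2, Q3, Q4, Q5, Q6, Q7, Q8, Q9}); total cost 14 + 3 + 11 = 28.
No covering selection has total cost below 28.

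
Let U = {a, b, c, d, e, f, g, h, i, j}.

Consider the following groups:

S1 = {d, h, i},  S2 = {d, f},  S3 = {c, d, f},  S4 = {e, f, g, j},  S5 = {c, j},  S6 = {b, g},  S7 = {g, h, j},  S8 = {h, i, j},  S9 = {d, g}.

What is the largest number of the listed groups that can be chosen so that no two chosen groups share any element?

S1, S5, S6 are pairwise disjoint (S1={d,h,i}; S5={c,j}; S6={b,g}).
Every remaining group overlaps one of these, and no 4 of the listed groups are pairwise disjoint, so 3 is the maximum.

3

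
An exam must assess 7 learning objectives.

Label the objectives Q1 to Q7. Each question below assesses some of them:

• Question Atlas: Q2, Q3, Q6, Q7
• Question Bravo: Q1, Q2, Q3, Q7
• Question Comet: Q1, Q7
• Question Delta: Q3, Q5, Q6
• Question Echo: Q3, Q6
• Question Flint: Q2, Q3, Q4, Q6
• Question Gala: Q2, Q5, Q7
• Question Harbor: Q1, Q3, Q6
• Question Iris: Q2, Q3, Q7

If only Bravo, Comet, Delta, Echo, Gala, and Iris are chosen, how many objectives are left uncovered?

Union of Bravo, Comet, Delta, Echo, Gala, Iris = {Q1, Q2, Q3, Q5, Q6, Q7}.
Not covered: Q4 — 1 objective.

1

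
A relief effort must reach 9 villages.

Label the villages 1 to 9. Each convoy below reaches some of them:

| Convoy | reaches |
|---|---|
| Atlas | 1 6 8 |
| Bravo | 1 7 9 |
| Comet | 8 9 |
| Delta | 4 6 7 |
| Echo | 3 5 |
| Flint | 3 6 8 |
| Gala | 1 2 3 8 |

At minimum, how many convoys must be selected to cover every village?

4

Take {Comet, Delta, Echo, Gala}. Their union is {1, 2, 3, 4, 5, 6, 7, 8, 9}, which is all 9 villages.
Only Echo contains 5, so Echo is forced; the remaining 7 villages need at least 3 more convoys (each remaining convoy adds at most 3) — so at least 4 convoys are needed, and 4 is optimal.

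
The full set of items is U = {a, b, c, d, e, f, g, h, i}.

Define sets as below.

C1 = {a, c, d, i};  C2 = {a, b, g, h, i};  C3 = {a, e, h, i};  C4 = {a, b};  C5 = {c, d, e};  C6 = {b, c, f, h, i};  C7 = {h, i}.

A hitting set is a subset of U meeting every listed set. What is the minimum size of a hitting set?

The 3 items {a, d, h} hit every set.
The sets C4, C5, C7 are pairwise disjoint, so any hitting set needs a separate item for each — at least 3. Hence 3 is optimal.

3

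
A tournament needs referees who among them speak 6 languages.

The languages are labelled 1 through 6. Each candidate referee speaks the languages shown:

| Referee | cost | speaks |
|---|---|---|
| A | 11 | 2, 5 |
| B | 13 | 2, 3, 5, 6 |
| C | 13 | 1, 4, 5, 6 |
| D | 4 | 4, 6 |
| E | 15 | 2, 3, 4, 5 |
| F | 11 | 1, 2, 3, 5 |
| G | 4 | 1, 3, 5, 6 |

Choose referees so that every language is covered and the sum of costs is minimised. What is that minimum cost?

D, F together cover every language (D ∪ F = {1, 2, 3, 4, 5, 6}); total cost 4 + 11 = 15.
The greedy pick G, D, A costs 19; no covering selection beats 15.

15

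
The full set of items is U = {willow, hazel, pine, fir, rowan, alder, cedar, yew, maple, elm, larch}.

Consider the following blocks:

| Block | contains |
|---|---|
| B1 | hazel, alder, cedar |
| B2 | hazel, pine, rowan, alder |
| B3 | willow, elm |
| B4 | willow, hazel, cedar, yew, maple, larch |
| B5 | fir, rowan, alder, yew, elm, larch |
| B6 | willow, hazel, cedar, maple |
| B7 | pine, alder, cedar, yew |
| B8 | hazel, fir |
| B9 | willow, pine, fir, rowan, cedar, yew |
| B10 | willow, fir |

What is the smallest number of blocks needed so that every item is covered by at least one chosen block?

B4 and B5 and B9 together: B4 ∪ B5 ∪ B9 = {willow, hazel, pine, fir, rowan, alder, cedar, yew, maple, elm, larch} — every item is covered.
No 2 of the 10 blocks cover everything (all 45 combinations miss at least one item), so 3 is optimal.

3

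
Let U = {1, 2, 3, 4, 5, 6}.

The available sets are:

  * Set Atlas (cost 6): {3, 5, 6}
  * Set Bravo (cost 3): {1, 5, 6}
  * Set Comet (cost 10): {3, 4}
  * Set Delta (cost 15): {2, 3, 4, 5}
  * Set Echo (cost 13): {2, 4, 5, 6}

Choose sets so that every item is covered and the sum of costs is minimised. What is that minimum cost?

18

Bravo, Delta together cover every item (Bravo ∪ Delta = {1, 2, 3, 4, 5, 6}); total cost 3 + 15 = 18.
The greedy pick Bravo, Comet, Echo costs 26; no covering selection beats 18.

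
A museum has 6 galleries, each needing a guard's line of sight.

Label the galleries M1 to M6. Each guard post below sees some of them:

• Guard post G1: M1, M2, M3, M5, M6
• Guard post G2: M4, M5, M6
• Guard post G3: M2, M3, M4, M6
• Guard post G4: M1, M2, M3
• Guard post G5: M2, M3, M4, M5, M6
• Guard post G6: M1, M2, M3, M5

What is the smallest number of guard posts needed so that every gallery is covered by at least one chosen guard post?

Take {G1, G3}. Their union is {M1, M2, M3, M4, M5, M6}, which is all 6 galleries.
No single guard post has all 6 galleries (the largest, G1, has 5), so 2 is optimal.

2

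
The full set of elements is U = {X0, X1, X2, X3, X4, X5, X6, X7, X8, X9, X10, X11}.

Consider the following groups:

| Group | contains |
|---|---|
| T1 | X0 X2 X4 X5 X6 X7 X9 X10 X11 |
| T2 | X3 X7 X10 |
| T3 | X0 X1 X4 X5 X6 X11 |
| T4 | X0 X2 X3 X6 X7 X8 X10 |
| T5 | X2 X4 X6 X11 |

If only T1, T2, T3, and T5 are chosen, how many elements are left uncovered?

1

Union of T1, T2, T3, T5 = {X0, X1, X2, X3, X4, X5, X6, X7, X9, X10, X11}.
Not covered: X8 — 1 element.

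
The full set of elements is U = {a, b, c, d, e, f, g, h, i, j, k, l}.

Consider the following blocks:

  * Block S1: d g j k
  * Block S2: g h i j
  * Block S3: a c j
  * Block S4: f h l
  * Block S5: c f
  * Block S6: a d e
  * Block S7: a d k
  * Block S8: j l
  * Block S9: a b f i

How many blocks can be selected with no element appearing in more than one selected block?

S5, S7, S8 are pairwise disjoint (S5={c,f}; S7={a,d,k}; S8={j,l}).
Every remaining block overlaps one of these, and no 4 of the listed blocks are pairwise disjoint, so 3 is the maximum.

3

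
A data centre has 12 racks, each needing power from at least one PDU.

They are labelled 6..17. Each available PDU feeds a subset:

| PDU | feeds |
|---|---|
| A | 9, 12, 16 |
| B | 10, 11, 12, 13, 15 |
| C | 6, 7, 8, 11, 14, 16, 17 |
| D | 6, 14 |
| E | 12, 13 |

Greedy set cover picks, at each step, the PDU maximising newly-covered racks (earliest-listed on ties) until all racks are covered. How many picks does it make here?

Greedy: pick C (covers 7 new) → pick B (covers 4 new) → pick A (covers 1 new). Total picks: 3.

3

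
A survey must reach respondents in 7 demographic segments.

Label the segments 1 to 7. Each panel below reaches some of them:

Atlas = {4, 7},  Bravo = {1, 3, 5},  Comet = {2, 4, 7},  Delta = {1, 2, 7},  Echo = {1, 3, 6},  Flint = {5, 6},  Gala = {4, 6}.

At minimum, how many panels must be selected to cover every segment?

Bravo and Comet and Flint together: Bravo ∪ Comet ∪ Flint = {1, 2, 3, 4, 5, 6, 7} — every segment is covered.
Each panel has at most 3 segments, and 2·3 = 6 < 7 — so at least 3 panels are needed, and 3 is optimal.

3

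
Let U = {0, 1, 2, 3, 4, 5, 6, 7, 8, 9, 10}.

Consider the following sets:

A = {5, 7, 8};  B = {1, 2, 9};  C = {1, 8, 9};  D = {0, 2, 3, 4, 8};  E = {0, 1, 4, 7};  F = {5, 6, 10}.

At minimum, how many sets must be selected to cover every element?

C and D and E and F together: C ∪ D ∪ E ∪ F = {0, 1, 2, 3, 4, 5, 6, 7, 8, 9, 10} — every element is covered.
No 3 of the 6 sets cover everything (all 20 combinations miss at least one element), so 4 is optimal.

4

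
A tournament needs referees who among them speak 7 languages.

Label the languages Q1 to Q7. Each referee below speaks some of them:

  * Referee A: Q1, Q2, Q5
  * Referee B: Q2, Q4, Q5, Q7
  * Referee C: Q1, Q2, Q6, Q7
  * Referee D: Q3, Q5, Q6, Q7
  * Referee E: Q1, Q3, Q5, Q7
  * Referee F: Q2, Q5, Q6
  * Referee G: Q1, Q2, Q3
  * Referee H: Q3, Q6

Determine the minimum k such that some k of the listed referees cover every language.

3

B and C and E together: B ∪ C ∪ E = {Q1, Q2, Q3, Q4, Q5, Q6, Q7} — every language is covered.
Only B contains Q4, so B is forced; the remaining 3 languages need at least 2 more referees (each remaining referee adds at most 2) — so at least 3 referees are needed, and 3 is optimal.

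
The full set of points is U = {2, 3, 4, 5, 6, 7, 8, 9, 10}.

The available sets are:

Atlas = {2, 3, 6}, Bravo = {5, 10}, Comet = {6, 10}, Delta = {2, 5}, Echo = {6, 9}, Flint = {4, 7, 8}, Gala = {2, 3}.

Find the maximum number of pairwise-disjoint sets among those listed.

4

Bravo, Echo, Flint, Gala are pairwise disjoint (Bravo={5,10}; Echo={6,9}; Flint={4,7,8}; Gala={2,3}).
Every remaining set overlaps one of these, and no 5 of the listed sets are pairwise disjoint, so 4 is the maximum.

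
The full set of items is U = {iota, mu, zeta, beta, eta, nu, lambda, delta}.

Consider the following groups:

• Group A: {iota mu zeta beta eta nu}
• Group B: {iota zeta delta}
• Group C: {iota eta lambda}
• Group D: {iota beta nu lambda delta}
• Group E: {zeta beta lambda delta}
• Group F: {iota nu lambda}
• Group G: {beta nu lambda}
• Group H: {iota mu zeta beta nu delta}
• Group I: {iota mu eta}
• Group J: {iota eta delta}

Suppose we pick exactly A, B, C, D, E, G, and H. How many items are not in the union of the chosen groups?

0

Union of A, B, C, D, E, G, H = {iota, mu, zeta, beta, eta, nu, lambda, delta} — that's every item, so 0 are uncovered.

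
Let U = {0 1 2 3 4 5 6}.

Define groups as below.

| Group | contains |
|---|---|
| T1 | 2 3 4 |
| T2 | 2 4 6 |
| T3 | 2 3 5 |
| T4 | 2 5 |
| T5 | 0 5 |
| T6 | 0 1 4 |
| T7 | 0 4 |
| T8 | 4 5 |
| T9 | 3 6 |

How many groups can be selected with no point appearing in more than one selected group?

T4, T7, T9 are pairwise disjoint (T4={2,5}; T7={0,4}; T9={3,6}).
Every remaining group overlaps one of these, and no 4 of the listed groups are pairwise disjoint, so 3 is the maximum.

3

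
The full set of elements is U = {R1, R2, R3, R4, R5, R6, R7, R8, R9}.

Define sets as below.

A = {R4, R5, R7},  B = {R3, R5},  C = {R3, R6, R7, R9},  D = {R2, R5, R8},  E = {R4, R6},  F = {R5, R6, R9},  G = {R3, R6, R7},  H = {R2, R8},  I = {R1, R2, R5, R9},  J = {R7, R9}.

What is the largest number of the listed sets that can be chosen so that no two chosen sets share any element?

B, E, H, J are pairwise disjoint (B={R3,R5}; E={R4,R6}; H={R2,R8}; J={R7,R9}).
Every remaining set overlaps one of these, and no 5 of the listed sets are pairwise disjoint, so 4 is the maximum.

4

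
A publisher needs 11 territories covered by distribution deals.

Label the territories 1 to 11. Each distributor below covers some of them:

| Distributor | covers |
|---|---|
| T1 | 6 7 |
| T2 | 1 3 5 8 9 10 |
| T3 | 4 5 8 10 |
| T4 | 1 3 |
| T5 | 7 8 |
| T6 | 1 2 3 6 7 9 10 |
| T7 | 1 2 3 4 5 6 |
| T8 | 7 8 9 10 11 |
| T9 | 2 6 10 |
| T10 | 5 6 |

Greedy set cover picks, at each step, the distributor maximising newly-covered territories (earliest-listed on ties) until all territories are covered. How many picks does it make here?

Greedy: pick T6 (covers 7 new) → pick T3 (covers 3 new) → pick T8 (covers 1 new). Total picks: 3.
(The true minimum cover uses only 2 distributors, so greedy is not optimal here.)

3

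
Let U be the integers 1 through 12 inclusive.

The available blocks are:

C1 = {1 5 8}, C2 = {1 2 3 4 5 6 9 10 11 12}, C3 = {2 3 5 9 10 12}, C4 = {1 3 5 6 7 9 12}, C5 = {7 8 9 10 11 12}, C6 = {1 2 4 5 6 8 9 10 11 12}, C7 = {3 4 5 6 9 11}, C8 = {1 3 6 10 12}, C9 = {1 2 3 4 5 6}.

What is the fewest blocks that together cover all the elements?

2

Take {C5, C9}. Their union is {1, 2, 3, 4, 5, 6, 7, 8, 9, 10, 11, 12}, which is all 12 elements.
No single block has all 12 elements (the largest, C2, has 10), so 2 is optimal.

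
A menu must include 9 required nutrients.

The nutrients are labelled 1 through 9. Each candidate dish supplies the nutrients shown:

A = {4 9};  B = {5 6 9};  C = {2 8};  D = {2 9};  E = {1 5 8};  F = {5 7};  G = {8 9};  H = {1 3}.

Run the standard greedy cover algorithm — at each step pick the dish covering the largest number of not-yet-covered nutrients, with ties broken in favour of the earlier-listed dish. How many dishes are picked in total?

Greedy: pick B (covers 3 new) → pick C (covers 2 new) → pick H (covers 2 new) → pick A (covers 1 new) → pick F (covers 1 new). Total picks: 5.

5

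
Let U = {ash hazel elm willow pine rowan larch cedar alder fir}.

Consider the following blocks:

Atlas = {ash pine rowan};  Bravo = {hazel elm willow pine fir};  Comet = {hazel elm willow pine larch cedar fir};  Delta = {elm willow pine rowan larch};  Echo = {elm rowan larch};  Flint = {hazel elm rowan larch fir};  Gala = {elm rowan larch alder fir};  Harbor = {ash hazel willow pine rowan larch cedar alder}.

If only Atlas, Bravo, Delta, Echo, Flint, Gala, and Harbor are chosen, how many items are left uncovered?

Union of Atlas, Bravo, Delta, Echo, Flint, Gala, Harbor = {ash, hazel, elm, willow, pine, rowan, larch, cedar, alder, fir} — that's every item, so 0 are uncovered.

0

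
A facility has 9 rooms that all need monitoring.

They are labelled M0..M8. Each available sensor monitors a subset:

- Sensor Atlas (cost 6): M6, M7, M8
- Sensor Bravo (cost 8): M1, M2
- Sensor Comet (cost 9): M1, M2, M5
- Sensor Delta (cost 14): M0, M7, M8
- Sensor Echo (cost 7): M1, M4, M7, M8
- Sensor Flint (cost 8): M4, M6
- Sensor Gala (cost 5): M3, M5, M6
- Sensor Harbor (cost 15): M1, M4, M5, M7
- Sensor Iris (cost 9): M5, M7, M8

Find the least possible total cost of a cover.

34

Bravo, Delta, Echo, Gala together cover every room (Bravo ∪ Delta ∪ Echo ∪ Gala = {M0, M1, M2, M3, M4, M5, M6, M7, M8}); total cost 8 + 14 + 7 + 5 = 34.
No covering selection has total cost below 34.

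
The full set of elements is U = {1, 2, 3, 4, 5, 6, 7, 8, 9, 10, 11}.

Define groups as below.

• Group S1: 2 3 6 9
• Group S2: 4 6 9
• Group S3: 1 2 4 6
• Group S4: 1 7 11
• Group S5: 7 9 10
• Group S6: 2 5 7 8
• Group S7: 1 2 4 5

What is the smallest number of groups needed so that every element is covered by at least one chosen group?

5

S1, S2, S4, S5, and S6 cover everything between them: the union {1, 2, 3, 4, 5, 6, 7, 8, 9, 10, 11} is all of U.
No 4 of the 7 groups cover everything (all 35 combinations miss at least one element), so 5 is optimal.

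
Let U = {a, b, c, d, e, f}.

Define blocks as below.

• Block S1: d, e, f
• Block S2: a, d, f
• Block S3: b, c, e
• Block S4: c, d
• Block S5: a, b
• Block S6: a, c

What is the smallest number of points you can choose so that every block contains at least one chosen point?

H = {b, c, f} meets every block (each contains at least one member of H), and |H| = 3.
No choice of 2 points meets every block, so 3 is the minimum.

3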